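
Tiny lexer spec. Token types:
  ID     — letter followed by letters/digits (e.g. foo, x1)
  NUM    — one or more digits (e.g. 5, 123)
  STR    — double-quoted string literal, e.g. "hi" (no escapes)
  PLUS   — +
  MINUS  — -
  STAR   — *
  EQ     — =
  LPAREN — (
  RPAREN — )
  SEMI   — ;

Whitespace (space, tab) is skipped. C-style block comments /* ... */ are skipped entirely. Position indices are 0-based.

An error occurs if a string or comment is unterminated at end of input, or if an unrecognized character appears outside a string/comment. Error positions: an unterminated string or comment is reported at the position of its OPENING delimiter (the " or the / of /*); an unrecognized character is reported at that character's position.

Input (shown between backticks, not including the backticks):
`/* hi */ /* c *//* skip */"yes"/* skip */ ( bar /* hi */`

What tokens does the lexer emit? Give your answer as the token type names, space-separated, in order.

Answer: STR LPAREN ID

Derivation:
pos=0: enter COMMENT mode (saw '/*')
exit COMMENT mode (now at pos=8)
pos=9: enter COMMENT mode (saw '/*')
exit COMMENT mode (now at pos=16)
pos=16: enter COMMENT mode (saw '/*')
exit COMMENT mode (now at pos=26)
pos=26: enter STRING mode
pos=26: emit STR "yes" (now at pos=31)
pos=31: enter COMMENT mode (saw '/*')
exit COMMENT mode (now at pos=41)
pos=42: emit LPAREN '('
pos=44: emit ID 'bar' (now at pos=47)
pos=48: enter COMMENT mode (saw '/*')
exit COMMENT mode (now at pos=56)
DONE. 3 tokens: [STR, LPAREN, ID]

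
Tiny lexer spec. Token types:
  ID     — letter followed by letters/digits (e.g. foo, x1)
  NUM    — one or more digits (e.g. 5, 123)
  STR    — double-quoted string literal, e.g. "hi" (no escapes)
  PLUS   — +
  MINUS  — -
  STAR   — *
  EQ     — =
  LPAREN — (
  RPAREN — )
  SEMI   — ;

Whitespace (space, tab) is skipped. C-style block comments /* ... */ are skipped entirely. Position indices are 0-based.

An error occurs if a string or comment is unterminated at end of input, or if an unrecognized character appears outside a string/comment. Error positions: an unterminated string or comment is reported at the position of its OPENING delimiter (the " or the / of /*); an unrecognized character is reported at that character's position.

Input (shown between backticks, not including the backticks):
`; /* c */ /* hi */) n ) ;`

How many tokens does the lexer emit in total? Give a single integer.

Answer: 5

Derivation:
pos=0: emit SEMI ';'
pos=2: enter COMMENT mode (saw '/*')
exit COMMENT mode (now at pos=9)
pos=10: enter COMMENT mode (saw '/*')
exit COMMENT mode (now at pos=18)
pos=18: emit RPAREN ')'
pos=20: emit ID 'n' (now at pos=21)
pos=22: emit RPAREN ')'
pos=24: emit SEMI ';'
DONE. 5 tokens: [SEMI, RPAREN, ID, RPAREN, SEMI]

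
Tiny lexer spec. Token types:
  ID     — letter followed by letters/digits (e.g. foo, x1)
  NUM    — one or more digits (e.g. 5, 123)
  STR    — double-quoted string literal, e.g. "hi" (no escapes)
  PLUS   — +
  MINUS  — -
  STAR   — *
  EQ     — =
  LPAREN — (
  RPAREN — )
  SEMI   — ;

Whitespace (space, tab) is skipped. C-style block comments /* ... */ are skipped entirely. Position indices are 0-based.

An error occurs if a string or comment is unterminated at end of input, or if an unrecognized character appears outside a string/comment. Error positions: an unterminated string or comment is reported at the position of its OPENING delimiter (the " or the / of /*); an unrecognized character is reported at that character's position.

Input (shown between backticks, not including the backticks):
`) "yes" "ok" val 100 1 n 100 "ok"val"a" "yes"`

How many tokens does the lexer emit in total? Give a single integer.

pos=0: emit RPAREN ')'
pos=2: enter STRING mode
pos=2: emit STR "yes" (now at pos=7)
pos=8: enter STRING mode
pos=8: emit STR "ok" (now at pos=12)
pos=13: emit ID 'val' (now at pos=16)
pos=17: emit NUM '100' (now at pos=20)
pos=21: emit NUM '1' (now at pos=22)
pos=23: emit ID 'n' (now at pos=24)
pos=25: emit NUM '100' (now at pos=28)
pos=29: enter STRING mode
pos=29: emit STR "ok" (now at pos=33)
pos=33: emit ID 'val' (now at pos=36)
pos=36: enter STRING mode
pos=36: emit STR "a" (now at pos=39)
pos=40: enter STRING mode
pos=40: emit STR "yes" (now at pos=45)
DONE. 12 tokens: [RPAREN, STR, STR, ID, NUM, NUM, ID, NUM, STR, ID, STR, STR]

Answer: 12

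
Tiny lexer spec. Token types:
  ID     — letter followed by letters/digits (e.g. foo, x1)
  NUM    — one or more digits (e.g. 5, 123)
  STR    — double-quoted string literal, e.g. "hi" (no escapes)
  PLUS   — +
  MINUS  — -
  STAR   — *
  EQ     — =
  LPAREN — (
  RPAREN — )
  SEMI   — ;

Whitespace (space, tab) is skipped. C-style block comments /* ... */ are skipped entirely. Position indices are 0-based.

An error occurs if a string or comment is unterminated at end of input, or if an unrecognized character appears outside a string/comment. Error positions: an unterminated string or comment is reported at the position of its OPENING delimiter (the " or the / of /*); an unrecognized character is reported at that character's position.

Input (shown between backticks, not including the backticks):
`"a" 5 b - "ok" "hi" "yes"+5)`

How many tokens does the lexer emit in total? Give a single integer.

Answer: 10

Derivation:
pos=0: enter STRING mode
pos=0: emit STR "a" (now at pos=3)
pos=4: emit NUM '5' (now at pos=5)
pos=6: emit ID 'b' (now at pos=7)
pos=8: emit MINUS '-'
pos=10: enter STRING mode
pos=10: emit STR "ok" (now at pos=14)
pos=15: enter STRING mode
pos=15: emit STR "hi" (now at pos=19)
pos=20: enter STRING mode
pos=20: emit STR "yes" (now at pos=25)
pos=25: emit PLUS '+'
pos=26: emit NUM '5' (now at pos=27)
pos=27: emit RPAREN ')'
DONE. 10 tokens: [STR, NUM, ID, MINUS, STR, STR, STR, PLUS, NUM, RPAREN]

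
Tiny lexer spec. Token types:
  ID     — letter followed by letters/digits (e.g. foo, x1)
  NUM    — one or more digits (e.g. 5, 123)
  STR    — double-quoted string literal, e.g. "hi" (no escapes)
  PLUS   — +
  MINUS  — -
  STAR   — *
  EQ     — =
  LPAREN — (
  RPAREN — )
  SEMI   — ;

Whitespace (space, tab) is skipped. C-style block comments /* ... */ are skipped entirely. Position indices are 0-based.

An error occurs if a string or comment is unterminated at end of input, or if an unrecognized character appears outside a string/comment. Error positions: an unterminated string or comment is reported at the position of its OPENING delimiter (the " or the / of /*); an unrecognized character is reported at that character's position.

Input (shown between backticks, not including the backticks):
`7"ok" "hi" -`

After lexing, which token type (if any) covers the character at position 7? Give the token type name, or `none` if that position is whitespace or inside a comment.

pos=0: emit NUM '7' (now at pos=1)
pos=1: enter STRING mode
pos=1: emit STR "ok" (now at pos=5)
pos=6: enter STRING mode
pos=6: emit STR "hi" (now at pos=10)
pos=11: emit MINUS '-'
DONE. 4 tokens: [NUM, STR, STR, MINUS]
Position 7: char is 'h' -> STR

Answer: STR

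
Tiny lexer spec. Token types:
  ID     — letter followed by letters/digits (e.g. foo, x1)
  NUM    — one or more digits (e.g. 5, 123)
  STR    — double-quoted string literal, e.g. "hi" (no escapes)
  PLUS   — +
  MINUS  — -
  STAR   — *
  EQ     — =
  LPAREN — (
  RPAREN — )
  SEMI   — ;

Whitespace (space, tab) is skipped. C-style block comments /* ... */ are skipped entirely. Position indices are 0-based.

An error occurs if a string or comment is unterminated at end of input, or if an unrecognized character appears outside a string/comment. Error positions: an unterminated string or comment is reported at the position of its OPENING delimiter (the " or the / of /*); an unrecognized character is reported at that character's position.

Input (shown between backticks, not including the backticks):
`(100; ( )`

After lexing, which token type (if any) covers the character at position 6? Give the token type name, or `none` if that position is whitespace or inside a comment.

Answer: LPAREN

Derivation:
pos=0: emit LPAREN '('
pos=1: emit NUM '100' (now at pos=4)
pos=4: emit SEMI ';'
pos=6: emit LPAREN '('
pos=8: emit RPAREN ')'
DONE. 5 tokens: [LPAREN, NUM, SEMI, LPAREN, RPAREN]
Position 6: char is '(' -> LPAREN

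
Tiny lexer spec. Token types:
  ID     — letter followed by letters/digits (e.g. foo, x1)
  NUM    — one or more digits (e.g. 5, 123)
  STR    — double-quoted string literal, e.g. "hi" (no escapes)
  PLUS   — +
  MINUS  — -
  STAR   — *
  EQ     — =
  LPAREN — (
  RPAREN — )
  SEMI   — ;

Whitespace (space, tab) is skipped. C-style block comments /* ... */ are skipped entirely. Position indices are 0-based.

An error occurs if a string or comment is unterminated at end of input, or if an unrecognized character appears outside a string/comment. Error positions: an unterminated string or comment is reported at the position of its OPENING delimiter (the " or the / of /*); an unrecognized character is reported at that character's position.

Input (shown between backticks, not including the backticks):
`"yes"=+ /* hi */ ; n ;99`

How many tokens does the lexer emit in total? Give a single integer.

Answer: 7

Derivation:
pos=0: enter STRING mode
pos=0: emit STR "yes" (now at pos=5)
pos=5: emit EQ '='
pos=6: emit PLUS '+'
pos=8: enter COMMENT mode (saw '/*')
exit COMMENT mode (now at pos=16)
pos=17: emit SEMI ';'
pos=19: emit ID 'n' (now at pos=20)
pos=21: emit SEMI ';'
pos=22: emit NUM '99' (now at pos=24)
DONE. 7 tokens: [STR, EQ, PLUS, SEMI, ID, SEMI, NUM]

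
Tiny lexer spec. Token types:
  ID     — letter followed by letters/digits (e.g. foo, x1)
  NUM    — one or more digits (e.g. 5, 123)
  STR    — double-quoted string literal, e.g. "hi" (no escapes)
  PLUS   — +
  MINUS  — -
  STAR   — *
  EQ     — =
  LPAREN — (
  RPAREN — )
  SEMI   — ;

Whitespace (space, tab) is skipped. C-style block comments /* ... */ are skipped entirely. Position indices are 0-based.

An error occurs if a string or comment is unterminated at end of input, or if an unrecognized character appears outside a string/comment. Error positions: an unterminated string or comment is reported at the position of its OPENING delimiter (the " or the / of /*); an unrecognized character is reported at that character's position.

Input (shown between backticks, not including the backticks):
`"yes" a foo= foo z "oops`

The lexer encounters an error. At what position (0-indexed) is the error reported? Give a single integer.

pos=0: enter STRING mode
pos=0: emit STR "yes" (now at pos=5)
pos=6: emit ID 'a' (now at pos=7)
pos=8: emit ID 'foo' (now at pos=11)
pos=11: emit EQ '='
pos=13: emit ID 'foo' (now at pos=16)
pos=17: emit ID 'z' (now at pos=18)
pos=19: enter STRING mode
pos=19: ERROR — unterminated string

Answer: 19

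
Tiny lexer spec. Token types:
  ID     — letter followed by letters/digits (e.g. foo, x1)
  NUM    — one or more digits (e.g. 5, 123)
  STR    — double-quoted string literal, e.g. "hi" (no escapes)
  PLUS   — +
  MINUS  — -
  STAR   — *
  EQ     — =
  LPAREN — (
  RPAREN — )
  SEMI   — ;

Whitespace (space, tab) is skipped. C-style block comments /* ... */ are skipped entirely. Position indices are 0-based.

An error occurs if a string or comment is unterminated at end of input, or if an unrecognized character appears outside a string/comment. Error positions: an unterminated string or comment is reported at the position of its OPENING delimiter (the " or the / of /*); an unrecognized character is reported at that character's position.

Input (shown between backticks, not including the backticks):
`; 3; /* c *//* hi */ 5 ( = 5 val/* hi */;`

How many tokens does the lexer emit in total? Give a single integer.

Answer: 9

Derivation:
pos=0: emit SEMI ';'
pos=2: emit NUM '3' (now at pos=3)
pos=3: emit SEMI ';'
pos=5: enter COMMENT mode (saw '/*')
exit COMMENT mode (now at pos=12)
pos=12: enter COMMENT mode (saw '/*')
exit COMMENT mode (now at pos=20)
pos=21: emit NUM '5' (now at pos=22)
pos=23: emit LPAREN '('
pos=25: emit EQ '='
pos=27: emit NUM '5' (now at pos=28)
pos=29: emit ID 'val' (now at pos=32)
pos=32: enter COMMENT mode (saw '/*')
exit COMMENT mode (now at pos=40)
pos=40: emit SEMI ';'
DONE. 9 tokens: [SEMI, NUM, SEMI, NUM, LPAREN, EQ, NUM, ID, SEMI]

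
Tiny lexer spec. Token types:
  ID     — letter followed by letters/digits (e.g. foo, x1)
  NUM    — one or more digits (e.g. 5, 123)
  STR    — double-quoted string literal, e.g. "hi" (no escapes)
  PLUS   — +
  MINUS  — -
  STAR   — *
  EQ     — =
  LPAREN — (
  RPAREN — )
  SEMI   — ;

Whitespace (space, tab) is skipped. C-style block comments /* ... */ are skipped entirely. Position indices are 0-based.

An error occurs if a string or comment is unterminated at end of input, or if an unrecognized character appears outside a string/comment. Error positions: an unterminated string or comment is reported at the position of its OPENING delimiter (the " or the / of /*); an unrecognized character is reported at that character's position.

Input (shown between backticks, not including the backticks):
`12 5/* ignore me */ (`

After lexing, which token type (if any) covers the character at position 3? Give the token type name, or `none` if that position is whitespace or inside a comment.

pos=0: emit NUM '12' (now at pos=2)
pos=3: emit NUM '5' (now at pos=4)
pos=4: enter COMMENT mode (saw '/*')
exit COMMENT mode (now at pos=19)
pos=20: emit LPAREN '('
DONE. 3 tokens: [NUM, NUM, LPAREN]
Position 3: char is '5' -> NUM

Answer: NUM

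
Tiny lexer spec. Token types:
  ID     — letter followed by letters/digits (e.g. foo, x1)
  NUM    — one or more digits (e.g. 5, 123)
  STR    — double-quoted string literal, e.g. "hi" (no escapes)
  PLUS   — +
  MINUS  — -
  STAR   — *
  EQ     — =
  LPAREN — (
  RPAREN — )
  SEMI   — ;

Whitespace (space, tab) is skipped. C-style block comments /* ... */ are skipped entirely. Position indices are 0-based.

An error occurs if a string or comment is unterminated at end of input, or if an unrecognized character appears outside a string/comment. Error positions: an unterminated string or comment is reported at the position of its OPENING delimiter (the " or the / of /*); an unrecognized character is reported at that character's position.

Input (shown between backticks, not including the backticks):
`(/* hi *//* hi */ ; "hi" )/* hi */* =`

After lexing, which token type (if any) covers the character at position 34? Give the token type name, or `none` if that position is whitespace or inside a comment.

pos=0: emit LPAREN '('
pos=1: enter COMMENT mode (saw '/*')
exit COMMENT mode (now at pos=9)
pos=9: enter COMMENT mode (saw '/*')
exit COMMENT mode (now at pos=17)
pos=18: emit SEMI ';'
pos=20: enter STRING mode
pos=20: emit STR "hi" (now at pos=24)
pos=25: emit RPAREN ')'
pos=26: enter COMMENT mode (saw '/*')
exit COMMENT mode (now at pos=34)
pos=34: emit STAR '*'
pos=36: emit EQ '='
DONE. 6 tokens: [LPAREN, SEMI, STR, RPAREN, STAR, EQ]
Position 34: char is '*' -> STAR

Answer: STAR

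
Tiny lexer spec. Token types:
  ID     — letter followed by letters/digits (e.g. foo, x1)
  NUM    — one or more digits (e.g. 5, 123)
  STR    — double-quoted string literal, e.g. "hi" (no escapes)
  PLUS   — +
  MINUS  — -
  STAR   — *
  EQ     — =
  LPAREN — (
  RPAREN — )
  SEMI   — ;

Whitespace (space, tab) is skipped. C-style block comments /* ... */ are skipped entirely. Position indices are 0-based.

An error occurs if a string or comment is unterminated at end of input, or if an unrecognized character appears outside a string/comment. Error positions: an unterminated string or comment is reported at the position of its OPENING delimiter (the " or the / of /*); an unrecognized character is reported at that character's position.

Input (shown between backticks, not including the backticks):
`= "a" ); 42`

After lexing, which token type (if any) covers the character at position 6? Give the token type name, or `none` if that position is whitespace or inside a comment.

Answer: RPAREN

Derivation:
pos=0: emit EQ '='
pos=2: enter STRING mode
pos=2: emit STR "a" (now at pos=5)
pos=6: emit RPAREN ')'
pos=7: emit SEMI ';'
pos=9: emit NUM '42' (now at pos=11)
DONE. 5 tokens: [EQ, STR, RPAREN, SEMI, NUM]
Position 6: char is ')' -> RPAREN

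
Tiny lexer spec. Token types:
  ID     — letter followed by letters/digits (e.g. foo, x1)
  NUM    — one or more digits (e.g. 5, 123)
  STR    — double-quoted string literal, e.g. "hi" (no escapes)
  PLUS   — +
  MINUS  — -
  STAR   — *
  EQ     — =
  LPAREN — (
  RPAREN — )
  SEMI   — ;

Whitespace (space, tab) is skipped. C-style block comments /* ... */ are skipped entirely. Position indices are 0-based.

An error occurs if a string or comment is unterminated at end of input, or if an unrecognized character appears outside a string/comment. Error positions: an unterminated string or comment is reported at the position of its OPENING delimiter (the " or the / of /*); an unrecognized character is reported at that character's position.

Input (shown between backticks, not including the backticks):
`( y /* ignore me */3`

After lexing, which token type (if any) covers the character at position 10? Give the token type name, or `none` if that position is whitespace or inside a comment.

pos=0: emit LPAREN '('
pos=2: emit ID 'y' (now at pos=3)
pos=4: enter COMMENT mode (saw '/*')
exit COMMENT mode (now at pos=19)
pos=19: emit NUM '3' (now at pos=20)
DONE. 3 tokens: [LPAREN, ID, NUM]
Position 10: char is 'o' -> none

Answer: none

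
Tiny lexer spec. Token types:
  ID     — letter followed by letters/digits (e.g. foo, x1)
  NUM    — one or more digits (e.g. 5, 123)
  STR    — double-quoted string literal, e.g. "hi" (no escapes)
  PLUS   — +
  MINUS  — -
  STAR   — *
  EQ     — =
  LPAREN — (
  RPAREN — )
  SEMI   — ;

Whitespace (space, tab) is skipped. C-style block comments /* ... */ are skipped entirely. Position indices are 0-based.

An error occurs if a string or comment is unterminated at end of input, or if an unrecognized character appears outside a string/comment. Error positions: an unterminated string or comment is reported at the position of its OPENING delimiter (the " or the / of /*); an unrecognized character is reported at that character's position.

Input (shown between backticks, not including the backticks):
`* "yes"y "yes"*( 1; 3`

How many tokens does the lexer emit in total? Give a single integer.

pos=0: emit STAR '*'
pos=2: enter STRING mode
pos=2: emit STR "yes" (now at pos=7)
pos=7: emit ID 'y' (now at pos=8)
pos=9: enter STRING mode
pos=9: emit STR "yes" (now at pos=14)
pos=14: emit STAR '*'
pos=15: emit LPAREN '('
pos=17: emit NUM '1' (now at pos=18)
pos=18: emit SEMI ';'
pos=20: emit NUM '3' (now at pos=21)
DONE. 9 tokens: [STAR, STR, ID, STR, STAR, LPAREN, NUM, SEMI, NUM]

Answer: 9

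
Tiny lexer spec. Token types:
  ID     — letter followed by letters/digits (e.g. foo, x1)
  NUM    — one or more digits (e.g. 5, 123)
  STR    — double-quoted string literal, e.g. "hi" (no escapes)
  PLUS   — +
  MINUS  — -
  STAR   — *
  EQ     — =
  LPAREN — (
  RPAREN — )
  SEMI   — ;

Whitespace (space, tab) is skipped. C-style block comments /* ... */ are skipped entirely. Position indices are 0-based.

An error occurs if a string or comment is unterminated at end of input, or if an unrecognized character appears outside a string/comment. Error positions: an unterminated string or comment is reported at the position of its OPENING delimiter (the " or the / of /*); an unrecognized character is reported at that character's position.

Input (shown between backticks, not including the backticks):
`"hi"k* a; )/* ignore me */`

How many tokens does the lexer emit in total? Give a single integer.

pos=0: enter STRING mode
pos=0: emit STR "hi" (now at pos=4)
pos=4: emit ID 'k' (now at pos=5)
pos=5: emit STAR '*'
pos=7: emit ID 'a' (now at pos=8)
pos=8: emit SEMI ';'
pos=10: emit RPAREN ')'
pos=11: enter COMMENT mode (saw '/*')
exit COMMENT mode (now at pos=26)
DONE. 6 tokens: [STR, ID, STAR, ID, SEMI, RPAREN]

Answer: 6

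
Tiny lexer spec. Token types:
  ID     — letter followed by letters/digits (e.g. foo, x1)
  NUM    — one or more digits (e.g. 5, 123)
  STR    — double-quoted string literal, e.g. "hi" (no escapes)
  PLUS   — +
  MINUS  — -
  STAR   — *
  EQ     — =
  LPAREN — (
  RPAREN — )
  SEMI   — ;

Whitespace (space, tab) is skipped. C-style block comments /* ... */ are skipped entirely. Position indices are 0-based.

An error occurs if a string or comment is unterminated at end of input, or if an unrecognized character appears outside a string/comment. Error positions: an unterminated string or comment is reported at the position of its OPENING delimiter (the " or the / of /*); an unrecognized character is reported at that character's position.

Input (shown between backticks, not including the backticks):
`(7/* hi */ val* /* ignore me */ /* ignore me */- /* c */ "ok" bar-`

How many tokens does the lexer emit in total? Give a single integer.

pos=0: emit LPAREN '('
pos=1: emit NUM '7' (now at pos=2)
pos=2: enter COMMENT mode (saw '/*')
exit COMMENT mode (now at pos=10)
pos=11: emit ID 'val' (now at pos=14)
pos=14: emit STAR '*'
pos=16: enter COMMENT mode (saw '/*')
exit COMMENT mode (now at pos=31)
pos=32: enter COMMENT mode (saw '/*')
exit COMMENT mode (now at pos=47)
pos=47: emit MINUS '-'
pos=49: enter COMMENT mode (saw '/*')
exit COMMENT mode (now at pos=56)
pos=57: enter STRING mode
pos=57: emit STR "ok" (now at pos=61)
pos=62: emit ID 'bar' (now at pos=65)
pos=65: emit MINUS '-'
DONE. 8 tokens: [LPAREN, NUM, ID, STAR, MINUS, STR, ID, MINUS]

Answer: 8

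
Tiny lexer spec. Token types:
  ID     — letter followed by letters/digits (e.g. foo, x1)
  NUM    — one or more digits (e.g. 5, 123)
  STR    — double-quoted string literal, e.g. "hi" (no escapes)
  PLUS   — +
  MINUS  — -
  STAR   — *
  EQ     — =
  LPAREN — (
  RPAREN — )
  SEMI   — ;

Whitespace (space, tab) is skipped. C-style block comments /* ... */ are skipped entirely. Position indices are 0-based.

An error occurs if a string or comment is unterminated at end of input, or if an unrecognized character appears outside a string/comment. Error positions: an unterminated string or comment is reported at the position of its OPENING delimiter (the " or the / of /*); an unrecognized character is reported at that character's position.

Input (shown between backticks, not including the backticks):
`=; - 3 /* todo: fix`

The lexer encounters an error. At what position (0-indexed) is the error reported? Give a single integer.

Answer: 7

Derivation:
pos=0: emit EQ '='
pos=1: emit SEMI ';'
pos=3: emit MINUS '-'
pos=5: emit NUM '3' (now at pos=6)
pos=7: enter COMMENT mode (saw '/*')
pos=7: ERROR — unterminated comment (reached EOF)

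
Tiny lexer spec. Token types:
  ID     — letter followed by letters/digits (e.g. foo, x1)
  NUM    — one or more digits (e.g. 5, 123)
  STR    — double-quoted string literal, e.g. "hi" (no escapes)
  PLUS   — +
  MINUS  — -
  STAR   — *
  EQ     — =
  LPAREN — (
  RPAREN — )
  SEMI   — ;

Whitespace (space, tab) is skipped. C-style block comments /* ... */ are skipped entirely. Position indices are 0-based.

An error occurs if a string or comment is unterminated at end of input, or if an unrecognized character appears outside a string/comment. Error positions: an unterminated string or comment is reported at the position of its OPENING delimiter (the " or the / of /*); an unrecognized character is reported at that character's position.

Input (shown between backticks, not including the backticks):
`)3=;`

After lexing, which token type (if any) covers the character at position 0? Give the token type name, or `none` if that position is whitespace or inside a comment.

pos=0: emit RPAREN ')'
pos=1: emit NUM '3' (now at pos=2)
pos=2: emit EQ '='
pos=3: emit SEMI ';'
DONE. 4 tokens: [RPAREN, NUM, EQ, SEMI]
Position 0: char is ')' -> RPAREN

Answer: RPAREN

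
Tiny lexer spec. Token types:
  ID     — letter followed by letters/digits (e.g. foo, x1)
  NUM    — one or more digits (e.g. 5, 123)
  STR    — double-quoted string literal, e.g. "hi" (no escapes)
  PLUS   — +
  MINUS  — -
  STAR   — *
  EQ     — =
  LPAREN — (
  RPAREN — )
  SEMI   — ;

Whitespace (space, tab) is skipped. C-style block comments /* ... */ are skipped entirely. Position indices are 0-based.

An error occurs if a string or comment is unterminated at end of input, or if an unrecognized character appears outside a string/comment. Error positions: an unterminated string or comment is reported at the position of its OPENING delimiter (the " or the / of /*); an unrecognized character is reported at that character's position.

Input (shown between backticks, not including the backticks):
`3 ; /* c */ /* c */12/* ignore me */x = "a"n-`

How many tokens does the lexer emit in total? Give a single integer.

Answer: 8

Derivation:
pos=0: emit NUM '3' (now at pos=1)
pos=2: emit SEMI ';'
pos=4: enter COMMENT mode (saw '/*')
exit COMMENT mode (now at pos=11)
pos=12: enter COMMENT mode (saw '/*')
exit COMMENT mode (now at pos=19)
pos=19: emit NUM '12' (now at pos=21)
pos=21: enter COMMENT mode (saw '/*')
exit COMMENT mode (now at pos=36)
pos=36: emit ID 'x' (now at pos=37)
pos=38: emit EQ '='
pos=40: enter STRING mode
pos=40: emit STR "a" (now at pos=43)
pos=43: emit ID 'n' (now at pos=44)
pos=44: emit MINUS '-'
DONE. 8 tokens: [NUM, SEMI, NUM, ID, EQ, STR, ID, MINUS]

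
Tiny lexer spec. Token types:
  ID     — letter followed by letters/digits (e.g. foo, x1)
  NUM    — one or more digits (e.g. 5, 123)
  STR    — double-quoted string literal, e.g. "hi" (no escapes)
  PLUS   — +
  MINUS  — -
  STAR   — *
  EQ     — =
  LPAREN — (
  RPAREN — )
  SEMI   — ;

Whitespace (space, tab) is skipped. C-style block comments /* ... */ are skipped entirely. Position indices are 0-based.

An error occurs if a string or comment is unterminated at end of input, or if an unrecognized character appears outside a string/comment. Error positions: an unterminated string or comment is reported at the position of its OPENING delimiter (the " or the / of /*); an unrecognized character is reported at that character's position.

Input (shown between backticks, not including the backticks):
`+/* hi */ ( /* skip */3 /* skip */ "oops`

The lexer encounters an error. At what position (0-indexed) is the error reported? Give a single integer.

pos=0: emit PLUS '+'
pos=1: enter COMMENT mode (saw '/*')
exit COMMENT mode (now at pos=9)
pos=10: emit LPAREN '('
pos=12: enter COMMENT mode (saw '/*')
exit COMMENT mode (now at pos=22)
pos=22: emit NUM '3' (now at pos=23)
pos=24: enter COMMENT mode (saw '/*')
exit COMMENT mode (now at pos=34)
pos=35: enter STRING mode
pos=35: ERROR — unterminated string

Answer: 35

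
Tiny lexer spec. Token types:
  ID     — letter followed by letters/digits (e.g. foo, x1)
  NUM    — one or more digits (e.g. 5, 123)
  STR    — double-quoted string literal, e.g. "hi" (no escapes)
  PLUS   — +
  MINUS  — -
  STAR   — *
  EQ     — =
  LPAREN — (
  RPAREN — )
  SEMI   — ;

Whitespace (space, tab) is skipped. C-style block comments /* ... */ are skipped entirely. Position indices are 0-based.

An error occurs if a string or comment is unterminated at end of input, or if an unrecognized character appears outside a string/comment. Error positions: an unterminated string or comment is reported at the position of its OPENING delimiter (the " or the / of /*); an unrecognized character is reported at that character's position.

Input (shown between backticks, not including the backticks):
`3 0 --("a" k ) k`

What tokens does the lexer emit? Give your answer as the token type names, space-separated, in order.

Answer: NUM NUM MINUS MINUS LPAREN STR ID RPAREN ID

Derivation:
pos=0: emit NUM '3' (now at pos=1)
pos=2: emit NUM '0' (now at pos=3)
pos=4: emit MINUS '-'
pos=5: emit MINUS '-'
pos=6: emit LPAREN '('
pos=7: enter STRING mode
pos=7: emit STR "a" (now at pos=10)
pos=11: emit ID 'k' (now at pos=12)
pos=13: emit RPAREN ')'
pos=15: emit ID 'k' (now at pos=16)
DONE. 9 tokens: [NUM, NUM, MINUS, MINUS, LPAREN, STR, ID, RPAREN, ID]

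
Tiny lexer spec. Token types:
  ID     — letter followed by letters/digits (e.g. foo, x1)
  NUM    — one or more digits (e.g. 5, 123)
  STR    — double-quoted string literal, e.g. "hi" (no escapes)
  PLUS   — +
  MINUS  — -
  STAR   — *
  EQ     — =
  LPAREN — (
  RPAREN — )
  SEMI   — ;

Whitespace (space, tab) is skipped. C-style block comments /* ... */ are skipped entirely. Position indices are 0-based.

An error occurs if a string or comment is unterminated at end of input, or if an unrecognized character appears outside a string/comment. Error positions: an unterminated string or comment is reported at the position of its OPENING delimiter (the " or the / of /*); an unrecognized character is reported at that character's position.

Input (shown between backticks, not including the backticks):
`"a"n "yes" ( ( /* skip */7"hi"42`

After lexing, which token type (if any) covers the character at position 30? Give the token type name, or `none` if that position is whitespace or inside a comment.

Answer: NUM

Derivation:
pos=0: enter STRING mode
pos=0: emit STR "a" (now at pos=3)
pos=3: emit ID 'n' (now at pos=4)
pos=5: enter STRING mode
pos=5: emit STR "yes" (now at pos=10)
pos=11: emit LPAREN '('
pos=13: emit LPAREN '('
pos=15: enter COMMENT mode (saw '/*')
exit COMMENT mode (now at pos=25)
pos=25: emit NUM '7' (now at pos=26)
pos=26: enter STRING mode
pos=26: emit STR "hi" (now at pos=30)
pos=30: emit NUM '42' (now at pos=32)
DONE. 8 tokens: [STR, ID, STR, LPAREN, LPAREN, NUM, STR, NUM]
Position 30: char is '4' -> NUM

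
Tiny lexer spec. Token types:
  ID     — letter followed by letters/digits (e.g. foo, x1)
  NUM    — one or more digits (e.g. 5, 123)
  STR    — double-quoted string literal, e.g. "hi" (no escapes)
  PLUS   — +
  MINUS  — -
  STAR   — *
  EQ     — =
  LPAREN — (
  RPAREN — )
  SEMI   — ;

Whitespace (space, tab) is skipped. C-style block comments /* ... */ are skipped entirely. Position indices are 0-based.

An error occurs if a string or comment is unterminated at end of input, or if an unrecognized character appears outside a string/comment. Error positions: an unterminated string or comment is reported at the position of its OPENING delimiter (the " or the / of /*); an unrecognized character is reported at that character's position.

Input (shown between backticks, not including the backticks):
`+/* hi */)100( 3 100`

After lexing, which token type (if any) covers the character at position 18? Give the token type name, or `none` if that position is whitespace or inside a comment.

Answer: NUM

Derivation:
pos=0: emit PLUS '+'
pos=1: enter COMMENT mode (saw '/*')
exit COMMENT mode (now at pos=9)
pos=9: emit RPAREN ')'
pos=10: emit NUM '100' (now at pos=13)
pos=13: emit LPAREN '('
pos=15: emit NUM '3' (now at pos=16)
pos=17: emit NUM '100' (now at pos=20)
DONE. 6 tokens: [PLUS, RPAREN, NUM, LPAREN, NUM, NUM]
Position 18: char is '0' -> NUM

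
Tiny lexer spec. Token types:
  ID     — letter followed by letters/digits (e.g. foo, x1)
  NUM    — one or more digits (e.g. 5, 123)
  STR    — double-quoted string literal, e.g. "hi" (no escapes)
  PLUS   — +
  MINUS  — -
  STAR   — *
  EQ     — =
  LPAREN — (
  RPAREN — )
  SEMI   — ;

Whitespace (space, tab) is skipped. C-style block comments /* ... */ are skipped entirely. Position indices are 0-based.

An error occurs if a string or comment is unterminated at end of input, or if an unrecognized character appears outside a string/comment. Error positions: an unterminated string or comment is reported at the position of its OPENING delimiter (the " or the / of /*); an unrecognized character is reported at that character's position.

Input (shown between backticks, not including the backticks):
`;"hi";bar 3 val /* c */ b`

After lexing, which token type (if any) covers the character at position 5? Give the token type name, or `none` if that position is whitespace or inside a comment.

Answer: SEMI

Derivation:
pos=0: emit SEMI ';'
pos=1: enter STRING mode
pos=1: emit STR "hi" (now at pos=5)
pos=5: emit SEMI ';'
pos=6: emit ID 'bar' (now at pos=9)
pos=10: emit NUM '3' (now at pos=11)
pos=12: emit ID 'val' (now at pos=15)
pos=16: enter COMMENT mode (saw '/*')
exit COMMENT mode (now at pos=23)
pos=24: emit ID 'b' (now at pos=25)
DONE. 7 tokens: [SEMI, STR, SEMI, ID, NUM, ID, ID]
Position 5: char is ';' -> SEMI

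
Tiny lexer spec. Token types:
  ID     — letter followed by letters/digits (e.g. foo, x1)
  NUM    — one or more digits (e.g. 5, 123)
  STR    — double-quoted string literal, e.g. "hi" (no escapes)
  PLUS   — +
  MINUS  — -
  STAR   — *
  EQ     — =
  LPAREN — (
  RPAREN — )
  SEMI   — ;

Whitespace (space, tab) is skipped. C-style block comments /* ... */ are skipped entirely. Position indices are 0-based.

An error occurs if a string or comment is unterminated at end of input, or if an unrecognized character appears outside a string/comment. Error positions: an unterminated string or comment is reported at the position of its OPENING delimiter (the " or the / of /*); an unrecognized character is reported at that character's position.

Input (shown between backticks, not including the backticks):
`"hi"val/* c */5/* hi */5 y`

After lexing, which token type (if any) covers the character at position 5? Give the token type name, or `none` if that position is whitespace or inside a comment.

Answer: ID

Derivation:
pos=0: enter STRING mode
pos=0: emit STR "hi" (now at pos=4)
pos=4: emit ID 'val' (now at pos=7)
pos=7: enter COMMENT mode (saw '/*')
exit COMMENT mode (now at pos=14)
pos=14: emit NUM '5' (now at pos=15)
pos=15: enter COMMENT mode (saw '/*')
exit COMMENT mode (now at pos=23)
pos=23: emit NUM '5' (now at pos=24)
pos=25: emit ID 'y' (now at pos=26)
DONE. 5 tokens: [STR, ID, NUM, NUM, ID]
Position 5: char is 'a' -> ID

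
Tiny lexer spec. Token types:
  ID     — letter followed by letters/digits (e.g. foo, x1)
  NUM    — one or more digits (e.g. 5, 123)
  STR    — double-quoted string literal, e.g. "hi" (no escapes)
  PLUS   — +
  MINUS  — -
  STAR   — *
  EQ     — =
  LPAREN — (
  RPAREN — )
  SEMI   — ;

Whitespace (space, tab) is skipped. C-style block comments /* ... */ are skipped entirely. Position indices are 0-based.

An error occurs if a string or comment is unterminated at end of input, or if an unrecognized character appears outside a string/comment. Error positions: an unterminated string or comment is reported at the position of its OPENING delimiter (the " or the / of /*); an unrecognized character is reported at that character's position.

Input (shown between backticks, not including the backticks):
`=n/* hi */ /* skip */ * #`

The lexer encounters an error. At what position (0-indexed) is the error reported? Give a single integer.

pos=0: emit EQ '='
pos=1: emit ID 'n' (now at pos=2)
pos=2: enter COMMENT mode (saw '/*')
exit COMMENT mode (now at pos=10)
pos=11: enter COMMENT mode (saw '/*')
exit COMMENT mode (now at pos=21)
pos=22: emit STAR '*'
pos=24: ERROR — unrecognized char '#'

Answer: 24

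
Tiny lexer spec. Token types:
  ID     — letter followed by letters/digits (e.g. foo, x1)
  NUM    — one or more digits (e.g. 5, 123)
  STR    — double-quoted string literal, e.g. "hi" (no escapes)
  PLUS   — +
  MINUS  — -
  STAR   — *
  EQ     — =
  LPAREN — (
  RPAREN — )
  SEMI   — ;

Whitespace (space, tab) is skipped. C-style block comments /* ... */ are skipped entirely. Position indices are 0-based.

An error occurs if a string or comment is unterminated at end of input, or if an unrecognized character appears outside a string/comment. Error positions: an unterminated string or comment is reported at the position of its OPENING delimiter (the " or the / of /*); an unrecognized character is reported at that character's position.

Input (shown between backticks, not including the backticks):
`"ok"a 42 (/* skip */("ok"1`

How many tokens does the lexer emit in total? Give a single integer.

pos=0: enter STRING mode
pos=0: emit STR "ok" (now at pos=4)
pos=4: emit ID 'a' (now at pos=5)
pos=6: emit NUM '42' (now at pos=8)
pos=9: emit LPAREN '('
pos=10: enter COMMENT mode (saw '/*')
exit COMMENT mode (now at pos=20)
pos=20: emit LPAREN '('
pos=21: enter STRING mode
pos=21: emit STR "ok" (now at pos=25)
pos=25: emit NUM '1' (now at pos=26)
DONE. 7 tokens: [STR, ID, NUM, LPAREN, LPAREN, STR, NUM]

Answer: 7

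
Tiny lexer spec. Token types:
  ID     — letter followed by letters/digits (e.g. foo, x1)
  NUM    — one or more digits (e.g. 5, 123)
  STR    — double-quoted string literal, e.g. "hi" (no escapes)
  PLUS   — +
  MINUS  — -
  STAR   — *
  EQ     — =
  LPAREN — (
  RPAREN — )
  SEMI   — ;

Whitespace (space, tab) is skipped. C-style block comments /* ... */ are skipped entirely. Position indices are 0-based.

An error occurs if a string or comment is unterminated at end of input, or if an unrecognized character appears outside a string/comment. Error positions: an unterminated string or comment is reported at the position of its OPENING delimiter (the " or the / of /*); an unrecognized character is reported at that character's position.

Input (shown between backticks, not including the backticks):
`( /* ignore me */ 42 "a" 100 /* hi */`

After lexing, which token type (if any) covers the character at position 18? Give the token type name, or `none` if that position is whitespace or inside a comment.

pos=0: emit LPAREN '('
pos=2: enter COMMENT mode (saw '/*')
exit COMMENT mode (now at pos=17)
pos=18: emit NUM '42' (now at pos=20)
pos=21: enter STRING mode
pos=21: emit STR "a" (now at pos=24)
pos=25: emit NUM '100' (now at pos=28)
pos=29: enter COMMENT mode (saw '/*')
exit COMMENT mode (now at pos=37)
DONE. 4 tokens: [LPAREN, NUM, STR, NUM]
Position 18: char is '4' -> NUM

Answer: NUM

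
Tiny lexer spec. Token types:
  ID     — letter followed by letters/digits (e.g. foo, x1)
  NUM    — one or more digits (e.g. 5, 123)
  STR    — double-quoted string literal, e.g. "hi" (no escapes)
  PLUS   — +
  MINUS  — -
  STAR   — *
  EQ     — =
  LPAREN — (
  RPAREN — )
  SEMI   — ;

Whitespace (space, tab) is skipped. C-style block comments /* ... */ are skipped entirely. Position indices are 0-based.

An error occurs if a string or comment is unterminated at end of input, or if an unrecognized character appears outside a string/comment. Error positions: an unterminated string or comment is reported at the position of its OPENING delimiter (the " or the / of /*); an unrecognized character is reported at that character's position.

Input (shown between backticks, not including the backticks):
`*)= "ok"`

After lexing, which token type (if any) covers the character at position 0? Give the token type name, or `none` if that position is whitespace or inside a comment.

pos=0: emit STAR '*'
pos=1: emit RPAREN ')'
pos=2: emit EQ '='
pos=4: enter STRING mode
pos=4: emit STR "ok" (now at pos=8)
DONE. 4 tokens: [STAR, RPAREN, EQ, STR]
Position 0: char is '*' -> STAR

Answer: STAR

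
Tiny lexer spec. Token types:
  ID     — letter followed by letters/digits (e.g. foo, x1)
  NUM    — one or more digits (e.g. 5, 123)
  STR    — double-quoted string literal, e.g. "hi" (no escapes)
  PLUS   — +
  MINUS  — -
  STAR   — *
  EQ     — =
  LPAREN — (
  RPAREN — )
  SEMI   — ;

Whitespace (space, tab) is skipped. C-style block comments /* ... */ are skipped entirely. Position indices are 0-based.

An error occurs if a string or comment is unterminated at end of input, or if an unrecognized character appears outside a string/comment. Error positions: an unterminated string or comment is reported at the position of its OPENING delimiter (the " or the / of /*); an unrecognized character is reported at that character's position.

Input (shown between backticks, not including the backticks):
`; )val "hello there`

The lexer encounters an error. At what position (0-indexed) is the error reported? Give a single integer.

Answer: 7

Derivation:
pos=0: emit SEMI ';'
pos=2: emit RPAREN ')'
pos=3: emit ID 'val' (now at pos=6)
pos=7: enter STRING mode
pos=7: ERROR — unterminated string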